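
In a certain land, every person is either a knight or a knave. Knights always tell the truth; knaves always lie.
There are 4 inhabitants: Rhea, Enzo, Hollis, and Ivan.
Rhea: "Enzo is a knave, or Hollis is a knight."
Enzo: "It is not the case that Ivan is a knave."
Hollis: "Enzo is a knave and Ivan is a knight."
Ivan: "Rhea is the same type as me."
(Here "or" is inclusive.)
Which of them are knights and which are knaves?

Rhea is a knight, Enzo is a knave, Hollis is a knave, and Ivan is a knave.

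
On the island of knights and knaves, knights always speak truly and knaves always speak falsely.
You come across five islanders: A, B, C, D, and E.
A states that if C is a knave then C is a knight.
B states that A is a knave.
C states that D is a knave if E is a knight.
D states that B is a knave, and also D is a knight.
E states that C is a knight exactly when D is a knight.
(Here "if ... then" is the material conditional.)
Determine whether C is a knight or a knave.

C is a knight.

Consistent assignments: {A=knight, B=knave, C=knight, D=knave, E=knave}
In every consistent assignment, C is a knight.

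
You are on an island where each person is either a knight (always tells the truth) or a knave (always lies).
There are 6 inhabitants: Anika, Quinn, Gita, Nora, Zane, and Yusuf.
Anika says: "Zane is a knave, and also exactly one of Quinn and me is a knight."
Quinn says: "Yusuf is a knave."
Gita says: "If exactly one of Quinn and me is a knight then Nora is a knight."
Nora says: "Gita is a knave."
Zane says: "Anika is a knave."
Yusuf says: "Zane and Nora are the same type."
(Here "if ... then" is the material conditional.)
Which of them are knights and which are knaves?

Knights: Quinn, Gita, and Zane. Knaves: Anika, Nora, and Yusuf.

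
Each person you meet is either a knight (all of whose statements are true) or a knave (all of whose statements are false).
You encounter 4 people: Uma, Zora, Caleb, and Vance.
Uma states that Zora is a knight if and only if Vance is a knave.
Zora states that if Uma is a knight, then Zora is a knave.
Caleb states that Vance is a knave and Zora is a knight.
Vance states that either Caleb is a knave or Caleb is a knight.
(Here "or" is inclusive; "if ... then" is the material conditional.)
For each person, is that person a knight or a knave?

Uma is a knave, and the claim "Zora is a knight if and only if Vance is a knave" is indeed False.
Zora is a knight, and the claim "if Uma is a knight, then Zora is a knave" is indeed True.
Caleb is a knave; "Vance is a knave and Zora is a knight" is False, as required.
Since Vance is a knight, "either Caleb is a knave or Caleb is a knight" needs to be True, which holds.

Uma is a knave, Zora is a knight, Caleb is a knave, and Vance is a knight.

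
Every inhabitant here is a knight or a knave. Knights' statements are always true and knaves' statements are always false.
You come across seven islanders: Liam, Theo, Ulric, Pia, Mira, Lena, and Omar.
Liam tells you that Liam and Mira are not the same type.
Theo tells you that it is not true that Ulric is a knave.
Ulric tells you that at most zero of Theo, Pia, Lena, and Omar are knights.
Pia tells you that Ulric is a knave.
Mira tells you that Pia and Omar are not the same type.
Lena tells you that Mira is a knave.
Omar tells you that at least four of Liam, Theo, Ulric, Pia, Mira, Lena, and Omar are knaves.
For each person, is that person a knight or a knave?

Liam is a knave, Theo is a knave, Ulric is a knave, Pia is a knight, Mira is a knave, Lena is a knight, and Omar is a knight.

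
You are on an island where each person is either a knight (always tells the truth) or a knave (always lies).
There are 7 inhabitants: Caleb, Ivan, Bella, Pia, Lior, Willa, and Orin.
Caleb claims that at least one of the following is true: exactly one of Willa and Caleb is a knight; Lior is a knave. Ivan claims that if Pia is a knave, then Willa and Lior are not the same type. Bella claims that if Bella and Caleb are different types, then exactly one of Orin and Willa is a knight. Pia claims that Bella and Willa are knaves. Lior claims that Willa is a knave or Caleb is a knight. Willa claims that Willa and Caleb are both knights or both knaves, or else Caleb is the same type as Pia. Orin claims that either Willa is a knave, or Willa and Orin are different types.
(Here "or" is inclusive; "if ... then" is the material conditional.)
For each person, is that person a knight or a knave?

Caleb is a knight, Ivan is a knight, Bella is a knight, Pia is a knave, Lior is a knight, Willa is a knave, and Orin is a knight.

Caleb is a knight, so "at least one of the following is true: exactly one of Willa and Caleb is a knight; Lior is a knave" must be true — and it is.
As a knight, Ivan's statement "if Pia is a knave, then Willa and Lior are not the same type" should be true; it is.
Bella (knight): "if Bella and Caleb are different types, then exactly one of Orin and Willa is a knight" — true. ✓
Pia is a knave, and the claim "Bella and Willa are knaves" is indeed false.
Lior (knight): "Willa is a knave or Caleb is a knight" — true. ✓
Willa is a knave; "Willa and Caleb are both knights or both knaves, or else Caleb is the same type as Pia" is false, as required.
Since Orin is a knight, "either Willa is a knave, or Willa and Orin are different types" needs to be true, which holds.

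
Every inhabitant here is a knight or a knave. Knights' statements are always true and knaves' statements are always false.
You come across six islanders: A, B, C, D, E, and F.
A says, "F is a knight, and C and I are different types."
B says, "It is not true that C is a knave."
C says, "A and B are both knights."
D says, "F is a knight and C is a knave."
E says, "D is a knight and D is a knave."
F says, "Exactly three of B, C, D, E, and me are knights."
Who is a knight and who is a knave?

Knights: none. Knaves: A, B, C, D, E, and F.

Since A is a knave, "F is a knight, and C and I are different types" needs to be False, which holds.
As a knave, B's statement "it is not true that C is a knave" should be False; it is.
C is a knave, so "A and B are both knights" must be False — and it is.
D is a knave, so "F is a knight and C is a knave" must be False — and it is.
Since E is a knave, "D is a knight and D is a knave" needs to be False, which holds.
Since F is a knave, "exactly three of B, C, D, E, and me are knights" needs to be False, which holds.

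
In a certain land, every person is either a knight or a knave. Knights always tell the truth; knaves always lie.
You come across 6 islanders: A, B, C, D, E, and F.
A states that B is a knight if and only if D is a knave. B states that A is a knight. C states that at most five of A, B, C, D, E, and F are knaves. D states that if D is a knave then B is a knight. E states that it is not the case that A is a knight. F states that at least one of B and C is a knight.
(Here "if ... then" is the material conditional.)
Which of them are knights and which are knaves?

A is a knave, and the claim "B is a knight if and only if D is a knave" is indeed false.
B (knave): "A is a knight" — false. ✓
C (knight): "at most five of A, B, C, D, E, and F are knaves" — true. ✓
D is a knave, so "if D is a knave then B is a knight" must be false — and it is.
E (knight): "it is not the case that A is a knight" — true. ✓
Since F is a knight, "at least one of B and C is a knight" needs to be true, which holds.

A is a knave, B is a knave, C is a knight, D is a knave, E is a knight, and F is a knight.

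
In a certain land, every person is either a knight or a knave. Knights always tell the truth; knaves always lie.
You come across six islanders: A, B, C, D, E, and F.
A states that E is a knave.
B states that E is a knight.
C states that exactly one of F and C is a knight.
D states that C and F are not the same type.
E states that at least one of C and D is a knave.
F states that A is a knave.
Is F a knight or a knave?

F is a knave.

Consistent assignments: {A=knight, B=knave, C=knight, D=knight, E=knave, F=knave}
In every consistent assignment, F is a knave.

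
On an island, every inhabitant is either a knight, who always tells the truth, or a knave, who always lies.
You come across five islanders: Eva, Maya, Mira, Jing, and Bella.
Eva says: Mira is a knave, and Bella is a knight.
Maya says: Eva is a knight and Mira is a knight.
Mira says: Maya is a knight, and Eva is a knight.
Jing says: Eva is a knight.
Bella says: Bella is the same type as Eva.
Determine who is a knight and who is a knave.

Suppose Eva is a knave. Then Eva's statement "Mira is a knave, and Bella is a knight" would have to be false. Checking the 16 ways to assign the others, none is consistent with every speaker.
(For instance, with Maya=knave, Mira=knave, Jing=knight, Bella=knight, Eva's claim "Mira is a knave, and Bella is a knight" comes out true where it would need to be false.)
So Eva must be a knight, making "Mira is a knave, and Bella is a knight" true. Taking Eva=knight, Maya=knave, Mira=knave, Jing=knight, Bella=knight, each remaining statement checks out:
  Maya (knave): "Eva is a knight and Mira is a knight" — false. ✓
  Mira (knave): "Maya is a knight, and Eva is a knight" — false. ✓
  Jing (knight): "Eva is a knight" — true. ✓
  Bella (knight): "Bella is the same type as Eva" — true. ✓
This is the unique consistent assignment.

Eva is a knight, Maya is a knave, Mira is a knave, Jing is a knight, and Bella is a knight.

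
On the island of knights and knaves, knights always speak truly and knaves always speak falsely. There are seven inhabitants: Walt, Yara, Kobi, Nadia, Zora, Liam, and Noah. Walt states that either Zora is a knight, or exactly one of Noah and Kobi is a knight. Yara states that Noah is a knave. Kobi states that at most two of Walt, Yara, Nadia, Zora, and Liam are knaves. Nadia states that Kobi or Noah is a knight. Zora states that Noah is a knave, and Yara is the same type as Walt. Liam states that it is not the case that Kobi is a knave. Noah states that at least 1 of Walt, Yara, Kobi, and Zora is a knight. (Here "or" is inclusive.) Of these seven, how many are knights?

The unique consistent assignment is Walt=knight, Yara=knave, Kobi=knave, Nadia=knight, Zora=knave, Liam=knave, Noah=knight.
That has 3 knights.

3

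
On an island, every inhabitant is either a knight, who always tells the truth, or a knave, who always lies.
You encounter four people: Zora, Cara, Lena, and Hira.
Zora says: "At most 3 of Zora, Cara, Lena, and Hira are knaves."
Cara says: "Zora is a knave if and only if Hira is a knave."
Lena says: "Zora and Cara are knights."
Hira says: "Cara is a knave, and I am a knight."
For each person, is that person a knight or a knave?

Knights: Zora. Knaves: Cara, Lena, and Hira.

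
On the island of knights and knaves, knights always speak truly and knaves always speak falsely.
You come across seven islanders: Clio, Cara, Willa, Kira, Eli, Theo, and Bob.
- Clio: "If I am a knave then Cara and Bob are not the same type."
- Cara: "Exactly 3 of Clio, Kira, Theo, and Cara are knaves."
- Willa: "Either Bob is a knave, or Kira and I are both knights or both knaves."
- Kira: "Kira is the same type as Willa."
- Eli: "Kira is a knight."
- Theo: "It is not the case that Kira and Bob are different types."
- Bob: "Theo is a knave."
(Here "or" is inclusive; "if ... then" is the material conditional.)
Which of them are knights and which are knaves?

Clio is a knight, Cara is a knave, Willa is a knight, Kira is a knave, Eli is a knave, Theo is a knight, and Bob is a knave.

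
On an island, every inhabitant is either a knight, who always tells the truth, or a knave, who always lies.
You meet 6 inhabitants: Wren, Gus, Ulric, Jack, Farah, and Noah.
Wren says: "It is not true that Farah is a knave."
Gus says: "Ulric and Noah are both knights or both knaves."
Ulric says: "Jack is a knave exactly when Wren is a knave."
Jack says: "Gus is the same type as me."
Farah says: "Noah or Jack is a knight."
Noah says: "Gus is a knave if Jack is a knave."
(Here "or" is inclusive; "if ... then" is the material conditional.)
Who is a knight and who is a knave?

Wren (knight): "it is not true that Farah is a knave" — true. ✓
Gus is a knight, so "Ulric and Noah are both knights or both knaves" must be true — and it is.
Ulric is a knight, so "Jack is a knave exactly when Wren is a knave" must be true — and it is.
Jack is a knight, and the claim "Gus is the same type as me" is indeed true.
Farah is a knight, so "Noah or Jack is a knight" must be true — and it is.
Noah is a knight, so "Gus is a knave if Jack is a knave" must be true — and it is.

Wren is a knight, Gus is a knight, Ulric is a knight, Jack is a knight, Farah is a knight, and Noah is a knight.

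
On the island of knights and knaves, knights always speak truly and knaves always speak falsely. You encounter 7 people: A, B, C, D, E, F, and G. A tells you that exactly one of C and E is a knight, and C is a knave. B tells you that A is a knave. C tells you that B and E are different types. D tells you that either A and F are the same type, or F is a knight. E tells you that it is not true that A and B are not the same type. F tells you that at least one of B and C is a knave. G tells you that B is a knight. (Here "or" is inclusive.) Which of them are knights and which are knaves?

A is a knave, so "exactly one of C and E is a knight, and C is a knave" must be False — and it is.
B (knight): "A is a knave" — true. ✓
C is a knight, so "B and E are different types" must be true — and it is.
D (knight): "either A and F are the same type, or F is a knight" — true. ✓
Since E is a knave, "it is not true that A and B are not the same type" needs to be False, which holds.
F is a knave, and the claim "at least one of B and C is a knave" is indeed False.
G is a knight, and the claim "B is a knight" is indeed true.

A is a knave, B is a knight, C is a knight, D is a knight, E is a knave, F is a knave, and G is a knight.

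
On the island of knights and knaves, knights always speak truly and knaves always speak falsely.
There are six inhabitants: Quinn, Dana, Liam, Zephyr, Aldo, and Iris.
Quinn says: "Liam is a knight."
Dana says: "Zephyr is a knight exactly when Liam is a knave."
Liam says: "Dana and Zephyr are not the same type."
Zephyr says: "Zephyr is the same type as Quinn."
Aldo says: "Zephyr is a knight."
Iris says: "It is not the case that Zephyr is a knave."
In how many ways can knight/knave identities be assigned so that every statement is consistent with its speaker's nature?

2

Consistent assignments:
  Quinn=knight, Dana=knight, Liam=knight, Zephyr=knave, Aldo=knave, Iris=knave
  Quinn=knight, Dana=knave, Liam=knight, Zephyr=knight, Aldo=knight, Iris=knight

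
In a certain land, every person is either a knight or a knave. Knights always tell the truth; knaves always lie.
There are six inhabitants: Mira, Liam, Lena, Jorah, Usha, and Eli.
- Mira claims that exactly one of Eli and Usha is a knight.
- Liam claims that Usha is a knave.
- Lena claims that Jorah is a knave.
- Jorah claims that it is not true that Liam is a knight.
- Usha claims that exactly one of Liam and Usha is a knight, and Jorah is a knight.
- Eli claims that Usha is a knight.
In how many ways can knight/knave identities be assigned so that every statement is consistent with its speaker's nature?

2

Consistent assignments:
  Mira=knave, Liam=knight, Lena=knight, Jorah=knave, Usha=knave, Eli=knave
  Mira=knave, Liam=knave, Lena=knave, Jorah=knight, Usha=knight, Eli=knight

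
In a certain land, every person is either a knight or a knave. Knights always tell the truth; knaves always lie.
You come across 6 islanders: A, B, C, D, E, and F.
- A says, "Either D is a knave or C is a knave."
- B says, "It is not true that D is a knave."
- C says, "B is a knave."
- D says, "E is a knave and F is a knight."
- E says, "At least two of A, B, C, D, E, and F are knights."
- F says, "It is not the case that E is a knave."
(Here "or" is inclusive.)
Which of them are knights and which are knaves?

Since A is a knight, "either D is a knave or C is a knave" needs to be True, which holds.
Since B is a knave, "it is not true that D is a knave" needs to be False, which holds.
C is a knight, so "B is a knave" must be True — and it is.
D (knave): "E is a knave and F is a knight" — False. ✓
As a knight, E's statement "at least two of A, B, C, D, E, and F are knights" should be True; it is.
F is a knight, so "it is not the case that E is a knave" must be True — and it is.

A is a knight, B is a knave, C is a knight, D is a knave, E is a knight, and F is a knight.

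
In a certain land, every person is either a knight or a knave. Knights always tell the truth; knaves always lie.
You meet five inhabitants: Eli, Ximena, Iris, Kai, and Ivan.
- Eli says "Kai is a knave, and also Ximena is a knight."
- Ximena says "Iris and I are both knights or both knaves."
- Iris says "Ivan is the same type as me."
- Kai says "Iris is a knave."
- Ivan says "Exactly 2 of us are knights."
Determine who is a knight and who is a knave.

Eli is a knave, Ximena is a knave, Iris is a knight, Kai is a knave, and Ivan is a knight.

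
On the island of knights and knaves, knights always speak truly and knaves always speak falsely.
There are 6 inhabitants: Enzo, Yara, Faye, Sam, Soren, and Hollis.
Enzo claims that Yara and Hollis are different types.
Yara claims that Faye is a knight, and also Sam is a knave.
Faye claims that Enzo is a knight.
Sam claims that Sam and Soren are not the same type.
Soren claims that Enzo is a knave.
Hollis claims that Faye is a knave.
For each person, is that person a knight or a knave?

Enzo is a knight, Yara is a knight, Faye is a knight, Sam is a knave, Soren is a knave, and Hollis is a knave.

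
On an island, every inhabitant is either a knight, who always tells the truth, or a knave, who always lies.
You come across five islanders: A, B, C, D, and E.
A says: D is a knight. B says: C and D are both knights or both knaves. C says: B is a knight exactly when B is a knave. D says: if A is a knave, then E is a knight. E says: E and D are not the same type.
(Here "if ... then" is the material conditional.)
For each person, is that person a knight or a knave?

A is a knave; "D is a knight" is False, as required.
B is a knight, so "C and D are both knights or both knaves" must be true — and it is.
C is a knave, and the claim "B is a knight exactly when B is a knave" is indeed False.
D is a knave, so "if A is a knave, then E is a knight" must be False — and it is.
E is a knave; "E and D are not the same type" is False, as required.

A is a knave, B is a knight, C is a knave, D is a knave, and E is a knave.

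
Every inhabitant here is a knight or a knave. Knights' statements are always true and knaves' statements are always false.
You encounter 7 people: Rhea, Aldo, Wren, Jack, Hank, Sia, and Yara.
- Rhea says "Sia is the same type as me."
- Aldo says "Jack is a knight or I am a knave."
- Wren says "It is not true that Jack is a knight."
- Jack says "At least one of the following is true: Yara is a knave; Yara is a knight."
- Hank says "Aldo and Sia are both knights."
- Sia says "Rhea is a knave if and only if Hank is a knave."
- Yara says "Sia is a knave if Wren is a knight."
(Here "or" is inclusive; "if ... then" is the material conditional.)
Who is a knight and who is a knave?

Rhea is a knight, Aldo is a knight, Wren is a knave, Jack is a knight, Hank is a knight, Sia is a knight, and Yara is a knight.

Rhea (knight): "Sia is the same type as me" — true. ✓
Aldo is a knight, so "Jack is a knight or I am a knave" must be true — and it is.
Since Wren is a knave, "it is not true that Jack is a knight" needs to be false, which holds.
Jack (knight): "at least one of the following is true: Yara is a knave; Yara is a knight" — true. ✓
Hank is a knight, so "Aldo and Sia are both knights" must be true — and it is.
As a knight, Sia's statement "Rhea is a knave if and only if Hank is a knave" should be true; it is.
Yara (knight): "Sia is a knave if Wren is a knight" — true. ✓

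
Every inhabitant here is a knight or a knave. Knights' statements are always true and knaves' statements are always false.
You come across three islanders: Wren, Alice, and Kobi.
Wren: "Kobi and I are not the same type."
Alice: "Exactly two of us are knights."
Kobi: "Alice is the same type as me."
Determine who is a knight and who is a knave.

Wren is a knight, Alice is a knight, and Kobi is a knave.

Suppose Wren is a knave. Then Wren's statement "Kobi and I are not the same type" would have to be false. Checking the 4 ways to assign the others, none is consistent with every speaker.
(For instance, with Alice=knight, Kobi=knave, Alice's claim "exactly two of us are knights" comes out false where it would need to be true.)
So Wren must be a knight, making "Kobi and I are not the same type" true. Taking Wren=knight, Alice=knight, Kobi=knave, each remaining statement checks out:
  Alice (knight): "exactly two of us are knights" — true. ✓
  Kobi (knave): "Alice is the same type as me" — false. ✓
This is the unique consistent assignment.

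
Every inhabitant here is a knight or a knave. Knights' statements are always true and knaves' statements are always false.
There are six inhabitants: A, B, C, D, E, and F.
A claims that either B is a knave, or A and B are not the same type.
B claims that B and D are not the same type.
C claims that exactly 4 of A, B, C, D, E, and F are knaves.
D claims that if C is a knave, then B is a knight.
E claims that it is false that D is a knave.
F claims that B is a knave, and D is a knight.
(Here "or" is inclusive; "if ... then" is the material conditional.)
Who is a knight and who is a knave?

Knights: A. Knaves: B, C, D, E, and F.

A (knight): "either B is a knave, or A and B are not the same type" — true. ✓
B is a knave; "B and D are not the same type" is false, as required.
C is a knave, so "exactly 4 of A, B, C, D, E, and F are knaves" must be false — and it is.
As a knave, D's statement "if C is a knave, then B is a knight" should be false; it is.
E is a knave, so "it is false that D is a knave" must be false — and it is.
F is a knave, so "B is a knave, and D is a knight" must be false — and it is.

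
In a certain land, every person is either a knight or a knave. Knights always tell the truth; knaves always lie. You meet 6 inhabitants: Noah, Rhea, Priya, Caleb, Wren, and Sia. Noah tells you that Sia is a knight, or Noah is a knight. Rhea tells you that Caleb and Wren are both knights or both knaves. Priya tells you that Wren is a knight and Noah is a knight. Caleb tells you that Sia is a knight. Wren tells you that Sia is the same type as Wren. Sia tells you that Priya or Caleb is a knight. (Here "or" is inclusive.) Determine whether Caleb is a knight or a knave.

Consistent assignments: {Noah=knight, Rhea=knight, Priya=knight, Caleb=knight, Wren=knight, Sia=knight}; {Noah=knight, Rhea=knave, Priya=knave, Caleb=knight, Wren=knave, Sia=knight}
In every consistent assignment, Caleb is a knight.

Caleb is a knight.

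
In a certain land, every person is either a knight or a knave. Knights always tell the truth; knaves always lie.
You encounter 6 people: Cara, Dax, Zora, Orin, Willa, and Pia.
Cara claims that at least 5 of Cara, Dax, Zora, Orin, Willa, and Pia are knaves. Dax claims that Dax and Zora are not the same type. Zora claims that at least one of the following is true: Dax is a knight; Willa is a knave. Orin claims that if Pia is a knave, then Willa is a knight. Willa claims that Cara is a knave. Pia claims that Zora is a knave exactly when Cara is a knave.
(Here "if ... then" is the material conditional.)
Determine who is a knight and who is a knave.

Cara is a knave, Dax is a knave, Zora is a knave, Orin is a knight, Willa is a knight, and Pia is a knight.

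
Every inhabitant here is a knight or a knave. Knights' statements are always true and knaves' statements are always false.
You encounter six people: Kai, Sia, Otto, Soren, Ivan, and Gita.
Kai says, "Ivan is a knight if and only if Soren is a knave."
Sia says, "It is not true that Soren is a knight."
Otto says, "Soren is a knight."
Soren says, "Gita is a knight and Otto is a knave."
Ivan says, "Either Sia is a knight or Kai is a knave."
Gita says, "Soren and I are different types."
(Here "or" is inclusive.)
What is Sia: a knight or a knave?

Consistent assignments: {Kai=knight, Sia=knight, Otto=knave, Soren=knave, Ivan=knight, Gita=knave}
In every consistent assignment, Sia is a knight.

Sia is a knight.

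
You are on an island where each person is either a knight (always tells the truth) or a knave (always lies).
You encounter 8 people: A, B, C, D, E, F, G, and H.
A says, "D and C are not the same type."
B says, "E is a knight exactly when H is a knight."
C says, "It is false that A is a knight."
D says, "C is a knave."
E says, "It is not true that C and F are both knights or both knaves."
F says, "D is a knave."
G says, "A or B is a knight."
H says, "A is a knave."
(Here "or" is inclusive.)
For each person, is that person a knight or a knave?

Knights: A, B, D, and G. Knaves: C, E, F, and H.

A is a knight; "D and C are not the same type" is True, as required.
Since B is a knight, "E is a knight exactly when H is a knight" needs to be True, which holds.
As a knave, C's statement "it is false that A is a knight" should be False; it is.
D is a knight, and the claim "C is a knave" is indeed True.
As a knave, E's statement "it is not true that C and F are both knights or both knaves" should be False; it is.
F is a knave; "D is a knave" is False, as required.
G is a knight; "A or B is a knight" is True, as required.
As a knave, H's statement "A is a knave" should be False; it is.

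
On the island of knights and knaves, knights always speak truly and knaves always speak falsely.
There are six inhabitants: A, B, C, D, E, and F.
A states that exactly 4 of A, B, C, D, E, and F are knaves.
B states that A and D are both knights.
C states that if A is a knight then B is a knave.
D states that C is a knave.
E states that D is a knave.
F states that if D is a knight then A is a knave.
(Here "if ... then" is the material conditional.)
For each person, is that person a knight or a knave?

A (knave): "exactly 4 of A, B, C, D, E, and F are knaves" — false. ✓
Since B is a knave, "A and D are both knights" needs to be false, which holds.
As a knight, C's statement "if A is a knight then B is a knave" should be true; it is.
Since D is a knave, "C is a knave" needs to be false, which holds.
E is a knight; "D is a knave" is true, as required.
F is a knight, so "if D is a knight then A is a knave" must be true — and it is.

Knights: C, E, and F. Knaves: A, B, and D.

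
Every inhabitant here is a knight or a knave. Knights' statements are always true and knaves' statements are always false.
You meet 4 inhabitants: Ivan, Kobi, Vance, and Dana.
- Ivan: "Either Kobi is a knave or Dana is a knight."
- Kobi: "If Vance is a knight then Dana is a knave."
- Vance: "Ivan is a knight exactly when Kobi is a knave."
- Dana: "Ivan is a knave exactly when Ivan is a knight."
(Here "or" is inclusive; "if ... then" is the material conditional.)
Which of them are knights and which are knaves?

Knights: Kobi and Vance. Knaves: Ivan and Dana.

As a knave, Ivan's statement "either Kobi is a knave or Dana is a knight" should be False; it is.
Kobi is a knight, so "if Vance is a knight then Dana is a knave" must be True — and it is.
Vance is a knight, so "Ivan is a knight exactly when Kobi is a knave" must be True — and it is.
Since Dana is a knave, "Ivan is a knave exactly when Ivan is a knight" needs to be False, which holds.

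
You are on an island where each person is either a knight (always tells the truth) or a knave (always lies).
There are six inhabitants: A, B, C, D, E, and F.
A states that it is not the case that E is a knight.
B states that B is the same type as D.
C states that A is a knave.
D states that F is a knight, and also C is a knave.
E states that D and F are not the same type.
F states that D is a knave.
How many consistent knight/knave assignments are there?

0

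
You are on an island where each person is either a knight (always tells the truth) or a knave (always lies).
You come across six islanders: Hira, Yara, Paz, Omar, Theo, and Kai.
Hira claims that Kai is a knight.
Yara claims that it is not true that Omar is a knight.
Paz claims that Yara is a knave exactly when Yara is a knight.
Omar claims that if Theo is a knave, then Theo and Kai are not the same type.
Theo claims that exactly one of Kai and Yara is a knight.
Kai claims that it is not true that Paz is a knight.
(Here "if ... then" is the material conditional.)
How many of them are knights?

The unique consistent assignment is Hira=knight, Yara=knave, Paz=knave, Omar=knight, Theo=knight, Kai=knight.
That has 4 knights.

4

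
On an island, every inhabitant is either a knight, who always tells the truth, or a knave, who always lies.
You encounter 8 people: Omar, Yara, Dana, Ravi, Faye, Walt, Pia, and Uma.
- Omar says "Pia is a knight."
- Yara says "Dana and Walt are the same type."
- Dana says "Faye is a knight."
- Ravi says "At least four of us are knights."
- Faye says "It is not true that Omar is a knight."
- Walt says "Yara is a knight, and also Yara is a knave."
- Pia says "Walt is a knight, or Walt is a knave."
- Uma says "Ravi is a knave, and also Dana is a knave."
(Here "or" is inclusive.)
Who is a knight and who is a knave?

Omar is a knight, Yara is a knight, Dana is a knave, Ravi is a knight, Faye is a knave, Walt is a knave, Pia is a knight, and Uma is a knave.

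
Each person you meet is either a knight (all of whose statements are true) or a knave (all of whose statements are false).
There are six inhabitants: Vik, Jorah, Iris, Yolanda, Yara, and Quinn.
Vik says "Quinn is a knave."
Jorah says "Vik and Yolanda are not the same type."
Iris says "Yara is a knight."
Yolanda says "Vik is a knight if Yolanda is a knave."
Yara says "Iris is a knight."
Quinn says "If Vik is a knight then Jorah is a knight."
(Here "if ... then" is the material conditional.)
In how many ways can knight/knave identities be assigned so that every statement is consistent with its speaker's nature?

6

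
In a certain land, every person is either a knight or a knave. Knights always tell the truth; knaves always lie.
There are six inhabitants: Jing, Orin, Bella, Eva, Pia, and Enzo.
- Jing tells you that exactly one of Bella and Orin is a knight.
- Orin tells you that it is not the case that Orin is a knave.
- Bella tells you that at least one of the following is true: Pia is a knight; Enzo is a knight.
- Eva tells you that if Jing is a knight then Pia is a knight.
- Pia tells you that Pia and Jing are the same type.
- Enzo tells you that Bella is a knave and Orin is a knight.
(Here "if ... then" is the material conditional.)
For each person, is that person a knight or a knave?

Jing is a knight, Orin is a knave, Bella is a knight, Eva is a knight, Pia is a knight, and Enzo is a knave.

Since Jing is a knight, "exactly one of Bella and Orin is a knight" needs to be True, which holds.
Orin (knave): "it is not the case that Orin is a knave" — false. ✓
Since Bella is a knight, "at least one of the following is true: Pia is a knight; Enzo is a knight" needs to be True, which holds.
Eva is a knight, so "if Jing is a knight then Pia is a knight" must be True — and it is.
Pia is a knight, so "Pia and Jing are the same type" must be True — and it is.
Enzo is a knave; "Bella is a knave and Orin is a knight" is false, as required.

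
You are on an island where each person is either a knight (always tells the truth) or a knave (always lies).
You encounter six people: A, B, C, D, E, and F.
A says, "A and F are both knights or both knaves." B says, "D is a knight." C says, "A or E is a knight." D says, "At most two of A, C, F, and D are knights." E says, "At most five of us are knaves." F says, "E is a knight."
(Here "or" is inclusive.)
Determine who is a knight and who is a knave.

A is a knight, so "A and F are both knights or both knaves" must be True — and it is.
B is a knave, and the claim "D is a knight" is indeed false.
C is a knight, so "A or E is a knight" must be True — and it is.
Since D is a knave, "at most two of A, C, F, and D are knights" needs to be false, which holds.
E is a knight, so "at most five of us are knaves" must be True — and it is.
Since F is a knight, "E is a knight" needs to be True, which holds.

A is a knight, B is a knave, C is a knight, D is a knave, E is a knight, and F is a knight.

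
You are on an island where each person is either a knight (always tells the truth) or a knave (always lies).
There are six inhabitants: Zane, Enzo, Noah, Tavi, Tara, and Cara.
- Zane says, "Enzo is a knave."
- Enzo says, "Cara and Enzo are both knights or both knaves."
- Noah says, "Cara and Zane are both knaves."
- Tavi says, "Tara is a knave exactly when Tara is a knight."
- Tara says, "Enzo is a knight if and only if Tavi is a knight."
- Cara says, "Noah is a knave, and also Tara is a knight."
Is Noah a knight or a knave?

Consistent assignments: {Zane=knight, Enzo=knave, Noah=knave, Tavi=knave, Tara=knight, Cara=knight}
In every consistent assignment, Noah is a knave.

Noah is a knave.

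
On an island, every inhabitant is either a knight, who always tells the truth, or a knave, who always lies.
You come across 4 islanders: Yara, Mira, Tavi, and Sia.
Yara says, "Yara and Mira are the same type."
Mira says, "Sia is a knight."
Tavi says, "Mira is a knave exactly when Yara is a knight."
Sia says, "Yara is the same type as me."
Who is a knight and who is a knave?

Yara is a knight, and the claim "Yara and Mira are the same type" is indeed True.
Since Mira is a knight, "Sia is a knight" needs to be True, which holds.
As a knave, Tavi's statement "Mira is a knave exactly when Yara is a knight" should be false; it is.
Sia (knight): "Yara is the same type as me" — True. ✓

Knights: Yara, Mira, and Sia. Knaves: Tavi.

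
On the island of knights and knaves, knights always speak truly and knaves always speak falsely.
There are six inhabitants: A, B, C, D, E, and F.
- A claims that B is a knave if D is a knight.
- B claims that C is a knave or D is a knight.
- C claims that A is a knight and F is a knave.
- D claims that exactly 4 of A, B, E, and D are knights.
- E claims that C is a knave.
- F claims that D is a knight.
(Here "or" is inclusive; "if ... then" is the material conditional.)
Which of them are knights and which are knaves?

Since A is a knight, "B is a knave if D is a knight" needs to be True, which holds.
Since B is a knave, "C is a knave or D is a knight" needs to be False, which holds.
C is a knight; "A is a knight and F is a knave" is True, as required.
D is a knave, so "exactly 4 of A, B, E, and D are knights" must be False — and it is.
E is a knave; "C is a knave" is False, as required.
F is a knave, and the claim "D is a knight" is indeed False.

Knights: A and C. Knaves: B, D, E, and F.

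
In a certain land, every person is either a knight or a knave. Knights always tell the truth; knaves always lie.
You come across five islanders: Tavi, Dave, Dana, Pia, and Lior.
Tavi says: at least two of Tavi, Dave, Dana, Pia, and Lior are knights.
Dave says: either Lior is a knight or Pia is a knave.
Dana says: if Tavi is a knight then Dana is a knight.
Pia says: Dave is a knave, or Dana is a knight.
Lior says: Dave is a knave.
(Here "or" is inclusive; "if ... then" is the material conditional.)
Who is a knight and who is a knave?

Tavi is a knight, and the claim "at least two of Tavi, Dave, Dana, Pia, and Lior are knights" is indeed true.
Dave (knight): "either Lior is a knight or Pia is a knave" — true. ✓
As a knave, Dana's statement "if Tavi is a knight then Dana is a knight" should be false; it is.
As a knave, Pia's statement "Dave is a knave, or Dana is a knight" should be false; it is.
Since Lior is a knave, "Dave is a knave" needs to be false, which holds.

Knights: Tavi and Dave. Knaves: Dana, Pia, and Lior.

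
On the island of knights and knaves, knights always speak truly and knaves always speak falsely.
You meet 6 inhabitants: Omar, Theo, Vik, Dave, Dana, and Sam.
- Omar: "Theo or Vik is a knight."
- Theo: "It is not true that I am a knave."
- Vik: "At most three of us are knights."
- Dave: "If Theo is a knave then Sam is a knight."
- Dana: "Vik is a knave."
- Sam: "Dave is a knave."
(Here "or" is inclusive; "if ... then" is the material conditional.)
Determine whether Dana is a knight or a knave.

Dana is a knight.

Consistent assignments: {Omar=knight, Theo=knight, Vik=knave, Dave=knight, Dana=knight, Sam=knave}
In every consistent assignment, Dana is a knight.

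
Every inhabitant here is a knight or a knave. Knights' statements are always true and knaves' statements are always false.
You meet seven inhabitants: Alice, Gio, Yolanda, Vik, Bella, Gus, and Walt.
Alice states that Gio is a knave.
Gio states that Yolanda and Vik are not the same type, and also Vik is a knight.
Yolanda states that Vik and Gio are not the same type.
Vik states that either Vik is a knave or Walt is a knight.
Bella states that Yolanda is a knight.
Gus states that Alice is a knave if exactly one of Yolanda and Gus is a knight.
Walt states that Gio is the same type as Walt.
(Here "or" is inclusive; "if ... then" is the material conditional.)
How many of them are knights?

4

The unique consistent assignment is Alice=knave, Gio=knight, Yolanda=knave, Vik=knight, Bella=knave, Gus=knight, Walt=knight.
That has 4 knights.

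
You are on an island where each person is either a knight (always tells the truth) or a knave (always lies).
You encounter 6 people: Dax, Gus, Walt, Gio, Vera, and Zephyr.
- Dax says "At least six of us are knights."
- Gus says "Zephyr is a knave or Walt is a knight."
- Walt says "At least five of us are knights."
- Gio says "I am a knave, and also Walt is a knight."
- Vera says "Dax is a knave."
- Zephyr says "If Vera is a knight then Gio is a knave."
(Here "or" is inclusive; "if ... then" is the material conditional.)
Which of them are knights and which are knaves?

Dax is a knave, Gus is a knave, Walt is a knave, Gio is a knave, Vera is a knight, and Zephyr is a knight.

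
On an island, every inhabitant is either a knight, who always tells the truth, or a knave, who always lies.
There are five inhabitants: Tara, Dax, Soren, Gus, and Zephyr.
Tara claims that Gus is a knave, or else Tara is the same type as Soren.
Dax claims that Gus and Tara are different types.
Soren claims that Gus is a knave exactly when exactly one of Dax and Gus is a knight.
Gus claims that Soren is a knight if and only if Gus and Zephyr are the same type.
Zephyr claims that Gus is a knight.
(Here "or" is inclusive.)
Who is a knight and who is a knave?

Tara is a knave; "Gus is a knave, or else Tara is the same type as Soren" is false, as required.
Dax is a knight; "Gus and Tara are different types" is true, as required.
Soren is a knight, and the claim "Gus is a knave exactly when exactly one of Dax and Gus is a knight" is indeed true.
Since Gus is a knight, "Soren is a knight if and only if Gus and Zephyr are the same type" needs to be true, which holds.
Zephyr (knight): "Gus is a knight" — true. ✓

Tara is a knave, Dax is a knight, Soren is a knight, Gus is a knight, and Zephyr is a knight.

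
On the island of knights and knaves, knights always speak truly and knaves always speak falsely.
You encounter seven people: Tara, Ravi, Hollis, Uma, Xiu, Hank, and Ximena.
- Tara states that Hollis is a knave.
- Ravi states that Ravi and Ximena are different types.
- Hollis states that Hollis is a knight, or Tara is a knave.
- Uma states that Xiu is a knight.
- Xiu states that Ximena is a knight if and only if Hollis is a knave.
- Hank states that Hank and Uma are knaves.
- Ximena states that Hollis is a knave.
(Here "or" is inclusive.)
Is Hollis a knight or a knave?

Hollis is a knight.

Consistent assignments: {Tara=knave, Ravi=knight, Hollis=knight, Uma=knight, Xiu=knight, Hank=knave, Ximena=knave}; {Tara=knave, Ravi=knave, Hollis=knight, Uma=knight, Xiu=knight, Hank=knave, Ximena=knave}
In every consistent assignment, Hollis is a knight.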